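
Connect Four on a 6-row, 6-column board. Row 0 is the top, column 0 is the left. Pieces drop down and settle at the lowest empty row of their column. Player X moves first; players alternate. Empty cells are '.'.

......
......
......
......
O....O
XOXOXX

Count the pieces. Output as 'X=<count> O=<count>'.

X=4 O=4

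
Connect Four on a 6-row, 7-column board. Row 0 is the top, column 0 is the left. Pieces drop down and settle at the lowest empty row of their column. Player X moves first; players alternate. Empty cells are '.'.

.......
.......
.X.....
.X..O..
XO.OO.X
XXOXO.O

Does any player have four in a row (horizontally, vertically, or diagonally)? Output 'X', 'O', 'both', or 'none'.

none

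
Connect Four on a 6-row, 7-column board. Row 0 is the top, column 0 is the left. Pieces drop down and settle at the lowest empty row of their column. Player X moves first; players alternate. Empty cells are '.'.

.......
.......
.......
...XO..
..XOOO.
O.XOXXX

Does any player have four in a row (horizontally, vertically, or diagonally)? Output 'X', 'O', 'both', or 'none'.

none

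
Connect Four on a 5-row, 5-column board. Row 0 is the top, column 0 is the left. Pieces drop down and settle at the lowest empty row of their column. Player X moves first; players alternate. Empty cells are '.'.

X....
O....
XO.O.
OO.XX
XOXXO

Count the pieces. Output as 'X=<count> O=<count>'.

X=7 O=7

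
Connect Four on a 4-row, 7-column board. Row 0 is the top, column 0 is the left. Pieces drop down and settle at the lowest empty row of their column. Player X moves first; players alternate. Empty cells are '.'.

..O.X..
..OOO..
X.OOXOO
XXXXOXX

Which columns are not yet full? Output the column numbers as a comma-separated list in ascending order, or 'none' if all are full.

col 0: top cell = '.' → open
col 1: top cell = '.' → open
col 2: top cell = 'O' → FULL
col 3: top cell = '.' → open
col 4: top cell = 'X' → FULL
col 5: top cell = '.' → open
col 6: top cell = '.' → open

Answer: 0,1,3,5,6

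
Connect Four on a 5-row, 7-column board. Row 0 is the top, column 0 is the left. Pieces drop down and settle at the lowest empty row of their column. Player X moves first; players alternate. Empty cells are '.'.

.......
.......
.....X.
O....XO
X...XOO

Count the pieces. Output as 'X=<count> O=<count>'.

X=4 O=4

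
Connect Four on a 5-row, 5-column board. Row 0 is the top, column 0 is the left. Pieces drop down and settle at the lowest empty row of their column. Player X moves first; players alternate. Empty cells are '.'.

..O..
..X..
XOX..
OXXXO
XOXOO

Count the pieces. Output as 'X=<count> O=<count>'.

X=8 O=7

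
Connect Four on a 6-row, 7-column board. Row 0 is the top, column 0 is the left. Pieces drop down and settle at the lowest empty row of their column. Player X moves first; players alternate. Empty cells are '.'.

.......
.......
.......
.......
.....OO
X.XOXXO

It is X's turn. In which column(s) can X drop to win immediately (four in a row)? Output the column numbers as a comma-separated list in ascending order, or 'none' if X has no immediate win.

Answer: none

Derivation:
col 0: drop X → no win
col 1: drop X → no win
col 2: drop X → no win
col 3: drop X → no win
col 4: drop X → no win
col 5: drop X → no win
col 6: drop X → no win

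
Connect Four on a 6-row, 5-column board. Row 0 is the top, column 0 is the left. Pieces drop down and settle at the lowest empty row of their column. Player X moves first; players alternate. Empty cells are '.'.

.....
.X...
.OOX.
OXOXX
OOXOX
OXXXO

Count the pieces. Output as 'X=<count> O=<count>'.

X=10 O=9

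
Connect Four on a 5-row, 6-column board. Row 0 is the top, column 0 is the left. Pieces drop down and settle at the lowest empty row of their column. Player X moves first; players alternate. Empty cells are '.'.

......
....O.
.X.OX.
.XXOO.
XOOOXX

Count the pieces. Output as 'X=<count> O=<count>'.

X=7 O=7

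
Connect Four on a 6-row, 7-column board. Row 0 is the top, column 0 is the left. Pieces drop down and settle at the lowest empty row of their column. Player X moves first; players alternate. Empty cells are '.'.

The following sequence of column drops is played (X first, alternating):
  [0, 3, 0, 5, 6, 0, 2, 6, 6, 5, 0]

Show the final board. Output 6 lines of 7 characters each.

Answer: .......
.......
X......
O.....X
X....OO
X.XO.OX

Derivation:
Move 1: X drops in col 0, lands at row 5
Move 2: O drops in col 3, lands at row 5
Move 3: X drops in col 0, lands at row 4
Move 4: O drops in col 5, lands at row 5
Move 5: X drops in col 6, lands at row 5
Move 6: O drops in col 0, lands at row 3
Move 7: X drops in col 2, lands at row 5
Move 8: O drops in col 6, lands at row 4
Move 9: X drops in col 6, lands at row 3
Move 10: O drops in col 5, lands at row 4
Move 11: X drops in col 0, lands at row 2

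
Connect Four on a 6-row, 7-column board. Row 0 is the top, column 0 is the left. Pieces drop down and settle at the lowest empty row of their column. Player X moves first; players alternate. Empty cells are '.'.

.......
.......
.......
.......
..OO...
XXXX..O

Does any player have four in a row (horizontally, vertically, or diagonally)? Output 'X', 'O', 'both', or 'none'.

X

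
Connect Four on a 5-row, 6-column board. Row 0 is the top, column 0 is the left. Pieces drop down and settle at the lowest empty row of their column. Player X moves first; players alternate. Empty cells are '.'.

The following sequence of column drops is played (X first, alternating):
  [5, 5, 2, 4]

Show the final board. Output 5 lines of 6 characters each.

Answer: ......
......
......
.....O
..X.OX

Derivation:
Move 1: X drops in col 5, lands at row 4
Move 2: O drops in col 5, lands at row 3
Move 3: X drops in col 2, lands at row 4
Move 4: O drops in col 4, lands at row 4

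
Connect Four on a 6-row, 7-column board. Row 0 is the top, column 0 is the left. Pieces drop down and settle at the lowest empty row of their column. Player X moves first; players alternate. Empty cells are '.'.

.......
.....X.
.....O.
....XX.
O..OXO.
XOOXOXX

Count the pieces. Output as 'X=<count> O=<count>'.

X=8 O=7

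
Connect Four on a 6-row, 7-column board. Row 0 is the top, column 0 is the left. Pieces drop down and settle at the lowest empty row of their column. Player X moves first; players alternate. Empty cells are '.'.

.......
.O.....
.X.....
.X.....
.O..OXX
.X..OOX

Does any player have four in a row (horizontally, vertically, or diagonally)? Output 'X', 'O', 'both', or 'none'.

none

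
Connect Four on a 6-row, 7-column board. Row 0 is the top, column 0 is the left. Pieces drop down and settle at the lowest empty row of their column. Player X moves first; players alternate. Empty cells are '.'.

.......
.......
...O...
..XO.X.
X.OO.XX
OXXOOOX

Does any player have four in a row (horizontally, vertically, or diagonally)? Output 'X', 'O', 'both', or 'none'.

O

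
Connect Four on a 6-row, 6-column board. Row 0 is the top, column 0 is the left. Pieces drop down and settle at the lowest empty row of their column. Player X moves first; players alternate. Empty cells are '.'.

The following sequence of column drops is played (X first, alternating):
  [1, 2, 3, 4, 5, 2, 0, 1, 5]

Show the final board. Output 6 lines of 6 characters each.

Answer: ......
......
......
......
.OO..X
XXOXOX

Derivation:
Move 1: X drops in col 1, lands at row 5
Move 2: O drops in col 2, lands at row 5
Move 3: X drops in col 3, lands at row 5
Move 4: O drops in col 4, lands at row 5
Move 5: X drops in col 5, lands at row 5
Move 6: O drops in col 2, lands at row 4
Move 7: X drops in col 0, lands at row 5
Move 8: O drops in col 1, lands at row 4
Move 9: X drops in col 5, lands at row 4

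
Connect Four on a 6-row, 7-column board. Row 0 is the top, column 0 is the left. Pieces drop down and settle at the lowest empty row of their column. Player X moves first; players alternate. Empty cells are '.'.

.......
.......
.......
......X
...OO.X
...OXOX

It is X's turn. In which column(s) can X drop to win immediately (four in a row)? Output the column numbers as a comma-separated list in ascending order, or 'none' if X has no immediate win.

col 0: drop X → no win
col 1: drop X → no win
col 2: drop X → no win
col 3: drop X → no win
col 4: drop X → no win
col 5: drop X → no win
col 6: drop X → WIN!

Answer: 6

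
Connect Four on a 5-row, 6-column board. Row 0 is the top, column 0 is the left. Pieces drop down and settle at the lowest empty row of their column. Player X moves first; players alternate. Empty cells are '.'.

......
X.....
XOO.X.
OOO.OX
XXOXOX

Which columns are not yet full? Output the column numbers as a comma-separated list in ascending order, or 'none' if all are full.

col 0: top cell = '.' → open
col 1: top cell = '.' → open
col 2: top cell = '.' → open
col 3: top cell = '.' → open
col 4: top cell = '.' → open
col 5: top cell = '.' → open

Answer: 0,1,2,3,4,5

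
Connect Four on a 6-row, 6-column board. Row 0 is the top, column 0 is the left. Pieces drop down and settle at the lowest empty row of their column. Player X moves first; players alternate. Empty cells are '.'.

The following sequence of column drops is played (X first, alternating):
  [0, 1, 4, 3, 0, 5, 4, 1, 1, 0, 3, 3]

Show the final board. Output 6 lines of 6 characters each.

Answer: ......
......
......
OX.O..
XO.XX.
XO.OXO

Derivation:
Move 1: X drops in col 0, lands at row 5
Move 2: O drops in col 1, lands at row 5
Move 3: X drops in col 4, lands at row 5
Move 4: O drops in col 3, lands at row 5
Move 5: X drops in col 0, lands at row 4
Move 6: O drops in col 5, lands at row 5
Move 7: X drops in col 4, lands at row 4
Move 8: O drops in col 1, lands at row 4
Move 9: X drops in col 1, lands at row 3
Move 10: O drops in col 0, lands at row 3
Move 11: X drops in col 3, lands at row 4
Move 12: O drops in col 3, lands at row 3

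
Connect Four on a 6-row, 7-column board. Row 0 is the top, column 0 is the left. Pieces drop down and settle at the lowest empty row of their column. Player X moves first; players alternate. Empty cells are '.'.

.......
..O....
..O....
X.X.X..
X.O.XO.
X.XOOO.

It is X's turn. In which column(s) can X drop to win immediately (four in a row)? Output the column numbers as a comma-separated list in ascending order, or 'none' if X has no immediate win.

Answer: 0

Derivation:
col 0: drop X → WIN!
col 1: drop X → no win
col 2: drop X → no win
col 3: drop X → no win
col 4: drop X → no win
col 5: drop X → no win
col 6: drop X → no win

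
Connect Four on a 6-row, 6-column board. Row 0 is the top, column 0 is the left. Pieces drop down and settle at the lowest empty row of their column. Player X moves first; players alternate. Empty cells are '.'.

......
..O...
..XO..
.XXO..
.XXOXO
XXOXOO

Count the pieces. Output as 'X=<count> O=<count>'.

X=9 O=8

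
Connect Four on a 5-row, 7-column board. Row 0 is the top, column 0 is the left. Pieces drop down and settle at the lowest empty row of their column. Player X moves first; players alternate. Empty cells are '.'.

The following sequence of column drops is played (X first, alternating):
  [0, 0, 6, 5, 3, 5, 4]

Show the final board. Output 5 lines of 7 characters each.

Move 1: X drops in col 0, lands at row 4
Move 2: O drops in col 0, lands at row 3
Move 3: X drops in col 6, lands at row 4
Move 4: O drops in col 5, lands at row 4
Move 5: X drops in col 3, lands at row 4
Move 6: O drops in col 5, lands at row 3
Move 7: X drops in col 4, lands at row 4

Answer: .......
.......
.......
O....O.
X..XXOX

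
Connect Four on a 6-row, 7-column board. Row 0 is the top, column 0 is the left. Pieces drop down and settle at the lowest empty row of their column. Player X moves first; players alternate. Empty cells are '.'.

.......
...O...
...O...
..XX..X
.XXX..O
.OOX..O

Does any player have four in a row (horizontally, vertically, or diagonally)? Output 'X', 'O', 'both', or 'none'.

none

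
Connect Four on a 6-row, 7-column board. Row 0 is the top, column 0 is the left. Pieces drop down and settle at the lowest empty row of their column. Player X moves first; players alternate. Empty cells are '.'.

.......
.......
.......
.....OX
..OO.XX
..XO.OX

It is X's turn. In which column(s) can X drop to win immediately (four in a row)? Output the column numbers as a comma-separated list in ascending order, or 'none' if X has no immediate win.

col 0: drop X → no win
col 1: drop X → no win
col 2: drop X → no win
col 3: drop X → no win
col 4: drop X → no win
col 5: drop X → no win
col 6: drop X → WIN!

Answer: 6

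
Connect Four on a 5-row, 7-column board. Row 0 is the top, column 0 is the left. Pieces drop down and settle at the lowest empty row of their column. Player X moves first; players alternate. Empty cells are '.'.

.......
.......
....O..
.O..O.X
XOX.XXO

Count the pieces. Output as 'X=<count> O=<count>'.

X=5 O=5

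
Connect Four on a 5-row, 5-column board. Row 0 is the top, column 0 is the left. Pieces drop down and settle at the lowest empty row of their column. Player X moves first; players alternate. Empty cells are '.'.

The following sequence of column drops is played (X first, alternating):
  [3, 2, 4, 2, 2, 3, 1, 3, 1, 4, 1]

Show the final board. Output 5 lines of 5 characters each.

Move 1: X drops in col 3, lands at row 4
Move 2: O drops in col 2, lands at row 4
Move 3: X drops in col 4, lands at row 4
Move 4: O drops in col 2, lands at row 3
Move 5: X drops in col 2, lands at row 2
Move 6: O drops in col 3, lands at row 3
Move 7: X drops in col 1, lands at row 4
Move 8: O drops in col 3, lands at row 2
Move 9: X drops in col 1, lands at row 3
Move 10: O drops in col 4, lands at row 3
Move 11: X drops in col 1, lands at row 2

Answer: .....
.....
.XXO.
.XOOO
.XOXX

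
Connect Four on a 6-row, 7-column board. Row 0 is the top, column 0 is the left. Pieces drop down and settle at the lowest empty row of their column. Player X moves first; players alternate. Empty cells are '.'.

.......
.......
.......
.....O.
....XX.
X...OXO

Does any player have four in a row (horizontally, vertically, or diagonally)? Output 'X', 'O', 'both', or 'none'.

none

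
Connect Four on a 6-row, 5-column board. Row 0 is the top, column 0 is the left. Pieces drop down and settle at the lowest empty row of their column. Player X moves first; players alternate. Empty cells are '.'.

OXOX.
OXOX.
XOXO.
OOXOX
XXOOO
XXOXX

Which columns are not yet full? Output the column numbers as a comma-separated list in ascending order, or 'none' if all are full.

Answer: 4

Derivation:
col 0: top cell = 'O' → FULL
col 1: top cell = 'X' → FULL
col 2: top cell = 'O' → FULL
col 3: top cell = 'X' → FULL
col 4: top cell = '.' → open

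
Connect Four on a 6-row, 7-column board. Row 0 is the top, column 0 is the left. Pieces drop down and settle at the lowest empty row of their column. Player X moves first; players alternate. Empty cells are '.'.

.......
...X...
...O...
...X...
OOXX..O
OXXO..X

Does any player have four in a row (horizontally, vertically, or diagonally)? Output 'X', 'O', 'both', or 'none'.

none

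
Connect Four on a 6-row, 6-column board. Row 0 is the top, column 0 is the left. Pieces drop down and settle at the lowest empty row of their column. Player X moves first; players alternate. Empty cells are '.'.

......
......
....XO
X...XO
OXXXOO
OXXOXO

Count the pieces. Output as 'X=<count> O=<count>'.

X=9 O=8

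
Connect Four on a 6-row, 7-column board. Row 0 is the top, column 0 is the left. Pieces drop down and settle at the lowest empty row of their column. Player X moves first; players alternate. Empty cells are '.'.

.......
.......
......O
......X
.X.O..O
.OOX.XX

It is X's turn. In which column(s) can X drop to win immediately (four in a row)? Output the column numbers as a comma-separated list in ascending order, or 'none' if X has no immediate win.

col 0: drop X → no win
col 1: drop X → no win
col 2: drop X → no win
col 3: drop X → no win
col 4: drop X → WIN!
col 5: drop X → no win
col 6: drop X → no win

Answer: 4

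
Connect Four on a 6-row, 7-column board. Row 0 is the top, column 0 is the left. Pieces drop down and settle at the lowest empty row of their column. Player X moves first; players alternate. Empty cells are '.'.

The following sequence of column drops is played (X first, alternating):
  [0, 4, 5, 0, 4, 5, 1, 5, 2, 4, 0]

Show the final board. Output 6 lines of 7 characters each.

Answer: .......
.......
.......
X...OO.
O...XO.
XXX.OX.

Derivation:
Move 1: X drops in col 0, lands at row 5
Move 2: O drops in col 4, lands at row 5
Move 3: X drops in col 5, lands at row 5
Move 4: O drops in col 0, lands at row 4
Move 5: X drops in col 4, lands at row 4
Move 6: O drops in col 5, lands at row 4
Move 7: X drops in col 1, lands at row 5
Move 8: O drops in col 5, lands at row 3
Move 9: X drops in col 2, lands at row 5
Move 10: O drops in col 4, lands at row 3
Move 11: X drops in col 0, lands at row 3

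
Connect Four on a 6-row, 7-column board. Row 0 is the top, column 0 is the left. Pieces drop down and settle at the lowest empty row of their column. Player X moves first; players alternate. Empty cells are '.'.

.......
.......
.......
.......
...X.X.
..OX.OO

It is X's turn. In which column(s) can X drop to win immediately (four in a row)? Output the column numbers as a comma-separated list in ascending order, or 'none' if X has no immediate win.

Answer: none

Derivation:
col 0: drop X → no win
col 1: drop X → no win
col 2: drop X → no win
col 3: drop X → no win
col 4: drop X → no win
col 5: drop X → no win
col 6: drop X → no win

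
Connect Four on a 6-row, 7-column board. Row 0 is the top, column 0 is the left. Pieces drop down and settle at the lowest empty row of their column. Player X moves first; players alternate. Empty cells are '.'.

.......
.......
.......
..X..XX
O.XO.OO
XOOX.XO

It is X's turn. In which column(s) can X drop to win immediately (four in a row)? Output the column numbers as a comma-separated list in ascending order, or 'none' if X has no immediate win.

Answer: none

Derivation:
col 0: drop X → no win
col 1: drop X → no win
col 2: drop X → no win
col 3: drop X → no win
col 4: drop X → no win
col 5: drop X → no win
col 6: drop X → no win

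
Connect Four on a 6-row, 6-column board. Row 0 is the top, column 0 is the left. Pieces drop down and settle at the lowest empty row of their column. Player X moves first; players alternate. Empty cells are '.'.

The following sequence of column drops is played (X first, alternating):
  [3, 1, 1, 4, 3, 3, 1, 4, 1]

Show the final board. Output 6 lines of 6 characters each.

Answer: ......
......
.X....
.X.O..
.X.XO.
.O.XO.

Derivation:
Move 1: X drops in col 3, lands at row 5
Move 2: O drops in col 1, lands at row 5
Move 3: X drops in col 1, lands at row 4
Move 4: O drops in col 4, lands at row 5
Move 5: X drops in col 3, lands at row 4
Move 6: O drops in col 3, lands at row 3
Move 7: X drops in col 1, lands at row 3
Move 8: O drops in col 4, lands at row 4
Move 9: X drops in col 1, lands at row 2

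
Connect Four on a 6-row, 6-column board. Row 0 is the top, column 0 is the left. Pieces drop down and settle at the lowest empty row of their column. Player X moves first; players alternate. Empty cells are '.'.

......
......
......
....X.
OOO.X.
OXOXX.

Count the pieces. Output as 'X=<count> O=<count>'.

X=5 O=5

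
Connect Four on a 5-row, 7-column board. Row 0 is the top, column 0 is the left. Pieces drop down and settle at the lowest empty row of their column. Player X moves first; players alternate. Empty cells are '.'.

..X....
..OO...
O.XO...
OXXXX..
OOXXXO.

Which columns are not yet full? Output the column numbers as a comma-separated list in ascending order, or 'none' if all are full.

col 0: top cell = '.' → open
col 1: top cell = '.' → open
col 2: top cell = 'X' → FULL
col 3: top cell = '.' → open
col 4: top cell = '.' → open
col 5: top cell = '.' → open
col 6: top cell = '.' → open

Answer: 0,1,3,4,5,6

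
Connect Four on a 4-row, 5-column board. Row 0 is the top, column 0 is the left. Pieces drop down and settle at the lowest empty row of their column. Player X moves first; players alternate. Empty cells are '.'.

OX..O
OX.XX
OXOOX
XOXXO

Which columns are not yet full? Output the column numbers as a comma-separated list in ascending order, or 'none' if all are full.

Answer: 2,3

Derivation:
col 0: top cell = 'O' → FULL
col 1: top cell = 'X' → FULL
col 2: top cell = '.' → open
col 3: top cell = '.' → open
col 4: top cell = 'O' → FULL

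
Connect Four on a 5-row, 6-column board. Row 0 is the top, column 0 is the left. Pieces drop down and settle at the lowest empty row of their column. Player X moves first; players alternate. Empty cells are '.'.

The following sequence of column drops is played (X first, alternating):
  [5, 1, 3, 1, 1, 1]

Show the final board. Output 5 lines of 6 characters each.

Answer: ......
.O....
.X....
.O....
.O.X.X

Derivation:
Move 1: X drops in col 5, lands at row 4
Move 2: O drops in col 1, lands at row 4
Move 3: X drops in col 3, lands at row 4
Move 4: O drops in col 1, lands at row 3
Move 5: X drops in col 1, lands at row 2
Move 6: O drops in col 1, lands at row 1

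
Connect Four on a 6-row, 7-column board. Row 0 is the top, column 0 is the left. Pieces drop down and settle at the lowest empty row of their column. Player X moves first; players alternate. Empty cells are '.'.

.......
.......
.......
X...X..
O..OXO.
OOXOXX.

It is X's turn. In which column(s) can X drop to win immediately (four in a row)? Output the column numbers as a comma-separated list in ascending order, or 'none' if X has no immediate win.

Answer: 4

Derivation:
col 0: drop X → no win
col 1: drop X → no win
col 2: drop X → no win
col 3: drop X → no win
col 4: drop X → WIN!
col 5: drop X → no win
col 6: drop X → no win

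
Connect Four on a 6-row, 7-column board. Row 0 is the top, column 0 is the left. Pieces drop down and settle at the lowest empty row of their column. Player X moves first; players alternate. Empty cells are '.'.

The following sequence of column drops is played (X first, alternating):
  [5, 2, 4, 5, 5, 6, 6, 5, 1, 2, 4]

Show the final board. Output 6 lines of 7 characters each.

Move 1: X drops in col 5, lands at row 5
Move 2: O drops in col 2, lands at row 5
Move 3: X drops in col 4, lands at row 5
Move 4: O drops in col 5, lands at row 4
Move 5: X drops in col 5, lands at row 3
Move 6: O drops in col 6, lands at row 5
Move 7: X drops in col 6, lands at row 4
Move 8: O drops in col 5, lands at row 2
Move 9: X drops in col 1, lands at row 5
Move 10: O drops in col 2, lands at row 4
Move 11: X drops in col 4, lands at row 4

Answer: .......
.......
.....O.
.....X.
..O.XOX
.XO.XXO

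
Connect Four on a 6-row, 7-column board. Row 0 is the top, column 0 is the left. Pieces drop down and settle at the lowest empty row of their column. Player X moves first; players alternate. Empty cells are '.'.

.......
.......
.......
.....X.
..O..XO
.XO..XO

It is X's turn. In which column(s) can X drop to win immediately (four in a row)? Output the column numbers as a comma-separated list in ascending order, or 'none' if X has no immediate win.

col 0: drop X → no win
col 1: drop X → no win
col 2: drop X → no win
col 3: drop X → no win
col 4: drop X → no win
col 5: drop X → WIN!
col 6: drop X → no win

Answer: 5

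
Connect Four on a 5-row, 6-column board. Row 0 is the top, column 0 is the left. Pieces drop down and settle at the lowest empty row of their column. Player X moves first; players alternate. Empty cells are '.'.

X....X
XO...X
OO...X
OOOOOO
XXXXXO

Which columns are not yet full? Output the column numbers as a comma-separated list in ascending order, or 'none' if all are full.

col 0: top cell = 'X' → FULL
col 1: top cell = '.' → open
col 2: top cell = '.' → open
col 3: top cell = '.' → open
col 4: top cell = '.' → open
col 5: top cell = 'X' → FULL

Answer: 1,2,3,4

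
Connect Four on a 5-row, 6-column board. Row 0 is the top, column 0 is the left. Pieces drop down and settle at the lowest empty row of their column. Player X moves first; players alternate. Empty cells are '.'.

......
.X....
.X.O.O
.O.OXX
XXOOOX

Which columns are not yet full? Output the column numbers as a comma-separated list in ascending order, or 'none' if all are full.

Answer: 0,1,2,3,4,5

Derivation:
col 0: top cell = '.' → open
col 1: top cell = '.' → open
col 2: top cell = '.' → open
col 3: top cell = '.' → open
col 4: top cell = '.' → open
col 5: top cell = '.' → open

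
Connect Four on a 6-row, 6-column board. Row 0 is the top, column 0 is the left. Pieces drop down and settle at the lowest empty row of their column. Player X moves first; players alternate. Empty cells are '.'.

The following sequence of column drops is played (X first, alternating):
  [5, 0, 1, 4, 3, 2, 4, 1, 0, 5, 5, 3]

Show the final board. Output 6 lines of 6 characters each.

Answer: ......
......
......
.....X
XO.OXO
OXOXOX

Derivation:
Move 1: X drops in col 5, lands at row 5
Move 2: O drops in col 0, lands at row 5
Move 3: X drops in col 1, lands at row 5
Move 4: O drops in col 4, lands at row 5
Move 5: X drops in col 3, lands at row 5
Move 6: O drops in col 2, lands at row 5
Move 7: X drops in col 4, lands at row 4
Move 8: O drops in col 1, lands at row 4
Move 9: X drops in col 0, lands at row 4
Move 10: O drops in col 5, lands at row 4
Move 11: X drops in col 5, lands at row 3
Move 12: O drops in col 3, lands at row 4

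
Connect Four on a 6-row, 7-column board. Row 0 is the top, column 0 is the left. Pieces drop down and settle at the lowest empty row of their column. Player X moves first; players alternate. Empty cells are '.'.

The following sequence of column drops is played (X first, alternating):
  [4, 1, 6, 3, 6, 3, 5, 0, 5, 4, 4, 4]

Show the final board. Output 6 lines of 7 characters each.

Answer: .......
.......
....O..
....X..
...OOXX
OO.OXXX

Derivation:
Move 1: X drops in col 4, lands at row 5
Move 2: O drops in col 1, lands at row 5
Move 3: X drops in col 6, lands at row 5
Move 4: O drops in col 3, lands at row 5
Move 5: X drops in col 6, lands at row 4
Move 6: O drops in col 3, lands at row 4
Move 7: X drops in col 5, lands at row 5
Move 8: O drops in col 0, lands at row 5
Move 9: X drops in col 5, lands at row 4
Move 10: O drops in col 4, lands at row 4
Move 11: X drops in col 4, lands at row 3
Move 12: O drops in col 4, lands at row 2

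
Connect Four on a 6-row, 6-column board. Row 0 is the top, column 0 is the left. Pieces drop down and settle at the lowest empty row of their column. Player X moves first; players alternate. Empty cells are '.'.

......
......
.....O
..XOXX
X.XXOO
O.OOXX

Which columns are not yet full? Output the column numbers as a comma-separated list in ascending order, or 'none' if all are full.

col 0: top cell = '.' → open
col 1: top cell = '.' → open
col 2: top cell = '.' → open
col 3: top cell = '.' → open
col 4: top cell = '.' → open
col 5: top cell = '.' → open

Answer: 0,1,2,3,4,5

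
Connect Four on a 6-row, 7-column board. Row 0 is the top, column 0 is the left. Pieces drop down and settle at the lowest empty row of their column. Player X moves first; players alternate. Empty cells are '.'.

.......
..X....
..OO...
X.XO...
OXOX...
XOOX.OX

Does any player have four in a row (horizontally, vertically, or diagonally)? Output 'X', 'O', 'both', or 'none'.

none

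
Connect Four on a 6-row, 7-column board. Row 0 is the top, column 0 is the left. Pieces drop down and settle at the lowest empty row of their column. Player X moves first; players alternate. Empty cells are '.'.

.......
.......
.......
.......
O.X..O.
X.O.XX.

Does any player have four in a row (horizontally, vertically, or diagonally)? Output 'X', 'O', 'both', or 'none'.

none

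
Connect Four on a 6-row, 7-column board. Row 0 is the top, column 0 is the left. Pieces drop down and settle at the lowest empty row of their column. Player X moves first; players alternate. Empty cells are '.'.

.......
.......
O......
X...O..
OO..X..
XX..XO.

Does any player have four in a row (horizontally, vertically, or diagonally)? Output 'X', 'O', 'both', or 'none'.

none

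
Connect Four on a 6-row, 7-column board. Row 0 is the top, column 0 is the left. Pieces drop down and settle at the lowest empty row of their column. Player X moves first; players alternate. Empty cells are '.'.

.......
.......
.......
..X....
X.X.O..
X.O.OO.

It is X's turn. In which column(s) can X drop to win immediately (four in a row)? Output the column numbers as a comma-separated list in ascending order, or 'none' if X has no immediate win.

Answer: none

Derivation:
col 0: drop X → no win
col 1: drop X → no win
col 2: drop X → no win
col 3: drop X → no win
col 4: drop X → no win
col 5: drop X → no win
col 6: drop X → no win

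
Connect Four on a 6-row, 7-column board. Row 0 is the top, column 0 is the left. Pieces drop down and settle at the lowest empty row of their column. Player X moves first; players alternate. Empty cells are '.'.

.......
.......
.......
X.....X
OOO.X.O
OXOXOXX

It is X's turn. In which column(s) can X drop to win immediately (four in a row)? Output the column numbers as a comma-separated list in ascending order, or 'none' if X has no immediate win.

Answer: none

Derivation:
col 0: drop X → no win
col 1: drop X → no win
col 2: drop X → no win
col 3: drop X → no win
col 4: drop X → no win
col 5: drop X → no win
col 6: drop X → no win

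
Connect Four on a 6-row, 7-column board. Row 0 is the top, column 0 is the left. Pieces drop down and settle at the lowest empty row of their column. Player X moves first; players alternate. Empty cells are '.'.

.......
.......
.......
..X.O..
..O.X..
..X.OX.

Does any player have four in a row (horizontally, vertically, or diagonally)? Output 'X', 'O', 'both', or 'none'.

none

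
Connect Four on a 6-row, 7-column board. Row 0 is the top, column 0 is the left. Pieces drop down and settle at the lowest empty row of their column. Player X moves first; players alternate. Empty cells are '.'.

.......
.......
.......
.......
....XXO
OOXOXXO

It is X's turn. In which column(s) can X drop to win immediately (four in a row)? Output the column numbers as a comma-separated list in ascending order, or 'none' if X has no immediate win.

Answer: none

Derivation:
col 0: drop X → no win
col 1: drop X → no win
col 2: drop X → no win
col 3: drop X → no win
col 4: drop X → no win
col 5: drop X → no win
col 6: drop X → no win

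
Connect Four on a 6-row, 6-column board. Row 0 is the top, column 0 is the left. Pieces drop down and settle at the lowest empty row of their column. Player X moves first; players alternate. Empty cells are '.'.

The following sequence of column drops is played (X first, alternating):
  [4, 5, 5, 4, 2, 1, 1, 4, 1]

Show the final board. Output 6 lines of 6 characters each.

Move 1: X drops in col 4, lands at row 5
Move 2: O drops in col 5, lands at row 5
Move 3: X drops in col 5, lands at row 4
Move 4: O drops in col 4, lands at row 4
Move 5: X drops in col 2, lands at row 5
Move 6: O drops in col 1, lands at row 5
Move 7: X drops in col 1, lands at row 4
Move 8: O drops in col 4, lands at row 3
Move 9: X drops in col 1, lands at row 3

Answer: ......
......
......
.X..O.
.X..OX
.OX.XO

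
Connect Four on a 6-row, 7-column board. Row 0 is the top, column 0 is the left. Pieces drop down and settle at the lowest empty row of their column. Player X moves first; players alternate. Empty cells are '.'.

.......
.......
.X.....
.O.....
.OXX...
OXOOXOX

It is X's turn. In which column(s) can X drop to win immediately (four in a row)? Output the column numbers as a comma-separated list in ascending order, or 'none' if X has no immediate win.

col 0: drop X → no win
col 1: drop X → no win
col 2: drop X → WIN!
col 3: drop X → no win
col 4: drop X → no win
col 5: drop X → no win
col 6: drop X → no win

Answer: 2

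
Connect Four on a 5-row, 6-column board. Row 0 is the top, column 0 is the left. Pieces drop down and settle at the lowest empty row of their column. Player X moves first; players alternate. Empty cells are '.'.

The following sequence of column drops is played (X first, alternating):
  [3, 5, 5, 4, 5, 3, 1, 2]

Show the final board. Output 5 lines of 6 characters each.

Move 1: X drops in col 3, lands at row 4
Move 2: O drops in col 5, lands at row 4
Move 3: X drops in col 5, lands at row 3
Move 4: O drops in col 4, lands at row 4
Move 5: X drops in col 5, lands at row 2
Move 6: O drops in col 3, lands at row 3
Move 7: X drops in col 1, lands at row 4
Move 8: O drops in col 2, lands at row 4

Answer: ......
......
.....X
...O.X
.XOXOO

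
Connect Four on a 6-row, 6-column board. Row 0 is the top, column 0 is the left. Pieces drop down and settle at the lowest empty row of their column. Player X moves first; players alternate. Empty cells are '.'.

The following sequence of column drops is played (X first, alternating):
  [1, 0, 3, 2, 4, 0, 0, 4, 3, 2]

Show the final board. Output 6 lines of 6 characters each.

Move 1: X drops in col 1, lands at row 5
Move 2: O drops in col 0, lands at row 5
Move 3: X drops in col 3, lands at row 5
Move 4: O drops in col 2, lands at row 5
Move 5: X drops in col 4, lands at row 5
Move 6: O drops in col 0, lands at row 4
Move 7: X drops in col 0, lands at row 3
Move 8: O drops in col 4, lands at row 4
Move 9: X drops in col 3, lands at row 4
Move 10: O drops in col 2, lands at row 4

Answer: ......
......
......
X.....
O.OXO.
OXOXX.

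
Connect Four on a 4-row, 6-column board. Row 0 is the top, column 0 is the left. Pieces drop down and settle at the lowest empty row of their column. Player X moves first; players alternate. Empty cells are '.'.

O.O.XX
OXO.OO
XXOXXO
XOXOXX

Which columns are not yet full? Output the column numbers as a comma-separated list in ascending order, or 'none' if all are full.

col 0: top cell = 'O' → FULL
col 1: top cell = '.' → open
col 2: top cell = 'O' → FULL
col 3: top cell = '.' → open
col 4: top cell = 'X' → FULL
col 5: top cell = 'X' → FULL

Answer: 1,3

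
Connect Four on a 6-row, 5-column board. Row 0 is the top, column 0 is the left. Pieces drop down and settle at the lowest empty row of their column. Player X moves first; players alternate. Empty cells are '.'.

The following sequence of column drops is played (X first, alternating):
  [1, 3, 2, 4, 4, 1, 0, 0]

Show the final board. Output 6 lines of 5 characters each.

Move 1: X drops in col 1, lands at row 5
Move 2: O drops in col 3, lands at row 5
Move 3: X drops in col 2, lands at row 5
Move 4: O drops in col 4, lands at row 5
Move 5: X drops in col 4, lands at row 4
Move 6: O drops in col 1, lands at row 4
Move 7: X drops in col 0, lands at row 5
Move 8: O drops in col 0, lands at row 4

Answer: .....
.....
.....
.....
OO..X
XXXOO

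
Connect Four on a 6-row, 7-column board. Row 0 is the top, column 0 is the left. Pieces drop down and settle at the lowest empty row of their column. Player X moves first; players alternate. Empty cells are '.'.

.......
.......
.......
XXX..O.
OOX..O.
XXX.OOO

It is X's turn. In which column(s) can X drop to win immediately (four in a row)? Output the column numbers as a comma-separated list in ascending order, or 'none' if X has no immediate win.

Answer: 2,3

Derivation:
col 0: drop X → no win
col 1: drop X → no win
col 2: drop X → WIN!
col 3: drop X → WIN!
col 4: drop X → no win
col 5: drop X → no win
col 6: drop X → no win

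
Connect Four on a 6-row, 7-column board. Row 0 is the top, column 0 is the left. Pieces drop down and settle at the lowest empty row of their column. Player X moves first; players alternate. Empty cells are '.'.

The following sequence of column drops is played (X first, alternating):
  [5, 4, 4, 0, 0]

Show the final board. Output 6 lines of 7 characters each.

Move 1: X drops in col 5, lands at row 5
Move 2: O drops in col 4, lands at row 5
Move 3: X drops in col 4, lands at row 4
Move 4: O drops in col 0, lands at row 5
Move 5: X drops in col 0, lands at row 4

Answer: .......
.......
.......
.......
X...X..
O...OX.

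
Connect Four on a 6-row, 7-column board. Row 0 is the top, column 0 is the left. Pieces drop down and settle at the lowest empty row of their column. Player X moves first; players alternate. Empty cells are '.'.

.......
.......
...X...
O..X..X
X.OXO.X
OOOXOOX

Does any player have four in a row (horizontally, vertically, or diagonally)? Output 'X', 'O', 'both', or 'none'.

X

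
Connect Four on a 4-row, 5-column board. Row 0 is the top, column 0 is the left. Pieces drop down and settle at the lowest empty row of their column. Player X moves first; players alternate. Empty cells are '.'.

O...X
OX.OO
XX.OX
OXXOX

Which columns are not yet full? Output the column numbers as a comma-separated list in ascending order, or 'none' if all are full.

Answer: 1,2,3

Derivation:
col 0: top cell = 'O' → FULL
col 1: top cell = '.' → open
col 2: top cell = '.' → open
col 3: top cell = '.' → open
col 4: top cell = 'X' → FULL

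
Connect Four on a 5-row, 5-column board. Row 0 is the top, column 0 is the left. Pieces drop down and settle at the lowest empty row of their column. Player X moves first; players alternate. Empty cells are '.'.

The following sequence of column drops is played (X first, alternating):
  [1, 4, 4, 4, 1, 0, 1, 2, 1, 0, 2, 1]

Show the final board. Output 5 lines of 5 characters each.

Move 1: X drops in col 1, lands at row 4
Move 2: O drops in col 4, lands at row 4
Move 3: X drops in col 4, lands at row 3
Move 4: O drops in col 4, lands at row 2
Move 5: X drops in col 1, lands at row 3
Move 6: O drops in col 0, lands at row 4
Move 7: X drops in col 1, lands at row 2
Move 8: O drops in col 2, lands at row 4
Move 9: X drops in col 1, lands at row 1
Move 10: O drops in col 0, lands at row 3
Move 11: X drops in col 2, lands at row 3
Move 12: O drops in col 1, lands at row 0

Answer: .O...
.X...
.X..O
OXX.X
OXO.O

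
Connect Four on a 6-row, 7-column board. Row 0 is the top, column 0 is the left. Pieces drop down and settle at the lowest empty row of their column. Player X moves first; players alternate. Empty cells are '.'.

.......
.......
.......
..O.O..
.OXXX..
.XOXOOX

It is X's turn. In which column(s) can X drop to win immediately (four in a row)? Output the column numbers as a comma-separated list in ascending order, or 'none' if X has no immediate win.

col 0: drop X → no win
col 1: drop X → no win
col 2: drop X → no win
col 3: drop X → no win
col 4: drop X → no win
col 5: drop X → WIN!
col 6: drop X → no win

Answer: 5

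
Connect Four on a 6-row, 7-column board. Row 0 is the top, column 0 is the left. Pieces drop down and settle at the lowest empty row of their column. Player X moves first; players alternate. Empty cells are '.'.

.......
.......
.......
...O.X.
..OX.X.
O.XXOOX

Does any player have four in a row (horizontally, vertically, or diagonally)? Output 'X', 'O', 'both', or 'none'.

none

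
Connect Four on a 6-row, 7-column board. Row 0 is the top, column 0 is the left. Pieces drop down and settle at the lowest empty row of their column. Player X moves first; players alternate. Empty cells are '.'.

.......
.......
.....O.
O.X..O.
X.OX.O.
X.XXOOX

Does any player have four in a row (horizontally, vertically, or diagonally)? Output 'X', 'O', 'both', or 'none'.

O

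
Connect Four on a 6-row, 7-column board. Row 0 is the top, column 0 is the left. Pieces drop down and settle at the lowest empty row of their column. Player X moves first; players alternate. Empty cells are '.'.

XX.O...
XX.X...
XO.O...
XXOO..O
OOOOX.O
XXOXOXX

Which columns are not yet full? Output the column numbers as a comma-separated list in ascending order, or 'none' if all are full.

col 0: top cell = 'X' → FULL
col 1: top cell = 'X' → FULL
col 2: top cell = '.' → open
col 3: top cell = 'O' → FULL
col 4: top cell = '.' → open
col 5: top cell = '.' → open
col 6: top cell = '.' → open

Answer: 2,4,5,6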